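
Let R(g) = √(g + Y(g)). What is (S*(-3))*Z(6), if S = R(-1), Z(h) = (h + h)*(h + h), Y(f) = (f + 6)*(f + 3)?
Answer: -1296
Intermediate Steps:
Y(f) = (3 + f)*(6 + f) (Y(f) = (6 + f)*(3 + f) = (3 + f)*(6 + f))
R(g) = √(18 + g² + 10*g) (R(g) = √(g + (18 + g² + 9*g)) = √(18 + g² + 10*g))
Z(h) = 4*h² (Z(h) = (2*h)*(2*h) = 4*h²)
S = 3 (S = √(18 + (-1)² + 10*(-1)) = √(18 + 1 - 10) = √9 = 3)
(S*(-3))*Z(6) = (3*(-3))*(4*6²) = -36*36 = -9*144 = -1296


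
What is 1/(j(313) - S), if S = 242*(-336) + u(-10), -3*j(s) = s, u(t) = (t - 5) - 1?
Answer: 3/243671 ≈ 1.2312e-5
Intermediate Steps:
u(t) = -6 + t (u(t) = (-5 + t) - 1 = -6 + t)
j(s) = -s/3
S = -81328 (S = 242*(-336) + (-6 - 10) = -81312 - 16 = -81328)
1/(j(313) - S) = 1/(-⅓*313 - 1*(-81328)) = 1/(-313/3 + 81328) = 1/(243671/3) = 3/243671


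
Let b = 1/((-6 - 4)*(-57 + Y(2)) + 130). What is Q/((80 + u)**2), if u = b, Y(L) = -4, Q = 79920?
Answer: 43764192000/3504758401 ≈ 12.487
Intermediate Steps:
b = 1/740 (b = 1/((-6 - 4)*(-57 - 4) + 130) = 1/(-10*(-61) + 130) = 1/(610 + 130) = 1/740 ≈ 0.0013514)
u = 1/740 ≈ 0.0013514
Q/((80 + u)**2) = 79920/((80 + 1/740)**2) = 79920/((59201/740)**2) = 79920/(3504758401/547600) = 79920*(547600/3504758401) = 43764192000/3504758401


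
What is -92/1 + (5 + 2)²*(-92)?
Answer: -4600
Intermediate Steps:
-92/1 + (5 + 2)²*(-92) = -92*1 + 7²*(-92) = -92 + 49*(-92) = -92 - 4508 = -4600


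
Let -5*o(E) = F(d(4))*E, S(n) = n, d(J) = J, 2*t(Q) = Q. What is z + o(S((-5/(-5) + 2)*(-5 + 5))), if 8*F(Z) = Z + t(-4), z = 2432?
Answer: 2432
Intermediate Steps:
t(Q) = Q/2
F(Z) = -¼ + Z/8 (F(Z) = (Z + (½)*(-4))/8 = (Z - 2)/8 = (-2 + Z)/8 = -¼ + Z/8)
o(E) = -E/20 (o(E) = -(-¼ + (⅛)*4)*E/5 = -(-¼ + ½)*E/5 = -E/20)
z + o(S((-5/(-5) + 2)*(-5 + 5))) = 2432 - (-5/(-5) + 2)*(-5 + 5)/20 = 2432 - (-5*(-⅕) + 2)*0/20 = 2432 - (1 + 2)*0/20 = 2432 - 3*0/20 = 2432 - 1/20*0 = 2432 + 0 = 2432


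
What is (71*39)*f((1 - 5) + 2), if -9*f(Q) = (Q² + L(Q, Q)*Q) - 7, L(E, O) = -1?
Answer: 923/3 ≈ 307.67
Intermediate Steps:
f(Q) = 7/9 - Q²/9 + Q/9 (f(Q) = -((Q² - Q) - 7)/9 = -(-7 + Q² - Q)/9 = 7/9 - Q²/9 + Q/9)
(71*39)*f((1 - 5) + 2) = (71*39)*(7/9 - ((1 - 5) + 2)²/9 + ((1 - 5) + 2)/9) = 2769*(7/9 - (-4 + 2)²/9 + (-4 + 2)/9) = 2769*(7/9 - ⅑*(-2)² + (⅑)*(-2)) = 2769*(7/9 - ⅑*4 - 2/9) = 2769*(7/9 - 4/9 - 2/9) = 2769*(⅑) = 923/3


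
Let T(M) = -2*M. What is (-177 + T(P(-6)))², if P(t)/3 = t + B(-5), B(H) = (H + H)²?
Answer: 549081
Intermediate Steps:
B(H) = 4*H² (B(H) = (2*H)² = 4*H²)
P(t) = 300 + 3*t (P(t) = 3*(t + 4*(-5)²) = 3*(t + 4*25) = 3*(t + 100) = 3*(100 + t) = 300 + 3*t)
(-177 + T(P(-6)))² = (-177 - 2*(300 + 3*(-6)))² = (-177 - 2*(300 - 18))² = (-177 - 2*282)² = (-177 - 564)² = (-741)² = 549081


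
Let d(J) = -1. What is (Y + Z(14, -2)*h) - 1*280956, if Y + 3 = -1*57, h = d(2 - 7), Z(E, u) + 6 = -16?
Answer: -280994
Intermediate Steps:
Z(E, u) = -22 (Z(E, u) = -6 - 16 = -22)
h = -1
Y = -60 (Y = -3 - 1*57 = -3 - 57 = -60)
(Y + Z(14, -2)*h) - 1*280956 = (-60 - 22*(-1)) - 1*280956 = (-60 + 22) - 280956 = -38 - 280956 = -280994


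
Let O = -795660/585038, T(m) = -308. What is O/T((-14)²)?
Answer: 198915/45047926 ≈ 0.0044156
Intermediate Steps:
O = -397830/292519 (O = -795660*1/585038 = -397830/292519 ≈ -1.3600)
O/T((-14)²) = -397830/292519/(-308) = -397830/292519*(-1/308) = 198915/45047926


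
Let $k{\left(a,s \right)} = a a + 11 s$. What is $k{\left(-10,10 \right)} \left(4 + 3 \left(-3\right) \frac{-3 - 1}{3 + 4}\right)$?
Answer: $1920$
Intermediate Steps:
$k{\left(a,s \right)} = a^{2} + 11 s$
$k{\left(-10,10 \right)} \left(4 + 3 \left(-3\right) \frac{-3 - 1}{3 + 4}\right) = \left(\left(-10\right)^{2} + 11 \cdot 10\right) \left(4 + 3 \left(-3\right) \frac{-3 - 1}{3 + 4}\right) = \left(100 + 110\right) \left(4 - 9 \left(- \frac{4}{7}\right)\right) = 210 \left(4 - 9 \left(\left(-4\right) \frac{1}{7}\right)\right) = 210 \left(4 - - \frac{36}{7}\right) = 210 \left(4 + \frac{36}{7}\right) = 210 \cdot \frac{64}{7} = 1920$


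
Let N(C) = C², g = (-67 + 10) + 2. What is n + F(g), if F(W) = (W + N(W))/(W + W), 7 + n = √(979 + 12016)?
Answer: -34 + √12995 ≈ 79.996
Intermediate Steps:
g = -55 (g = -57 + 2 = -55)
n = -7 + √12995 (n = -7 + √(979 + 12016) = -7 + √12995 ≈ 107.00)
F(W) = (W + W²)/(2*W) (F(W) = (W + W²)/(W + W) = (W + W²)/((2*W)) = (W + W²)*(1/(2*W)) = (W + W²)/(2*W))
n + F(g) = (-7 + √12995) + (½ + (½)*(-55)) = (-7 + √12995) + (½ - 55/2) = (-7 + √12995) - 27 = -34 + √12995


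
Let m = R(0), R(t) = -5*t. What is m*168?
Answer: 0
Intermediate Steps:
m = 0 (m = -5*0 = 0)
m*168 = 0*168 = 0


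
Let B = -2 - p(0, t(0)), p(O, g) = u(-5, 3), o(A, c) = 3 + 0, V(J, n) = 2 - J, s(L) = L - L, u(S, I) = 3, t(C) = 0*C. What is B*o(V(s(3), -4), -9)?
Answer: -15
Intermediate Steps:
t(C) = 0
s(L) = 0
o(A, c) = 3
p(O, g) = 3
B = -5 (B = -2 - 1*3 = -2 - 3 = -5)
B*o(V(s(3), -4), -9) = -5*3 = -15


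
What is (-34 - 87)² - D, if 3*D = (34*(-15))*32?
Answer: 20081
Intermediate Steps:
D = -5440 (D = ((34*(-15))*32)/3 = (-510*32)/3 = (⅓)*(-16320) = -5440)
(-34 - 87)² - D = (-34 - 87)² - 1*(-5440) = (-121)² + 5440 = 14641 + 5440 = 20081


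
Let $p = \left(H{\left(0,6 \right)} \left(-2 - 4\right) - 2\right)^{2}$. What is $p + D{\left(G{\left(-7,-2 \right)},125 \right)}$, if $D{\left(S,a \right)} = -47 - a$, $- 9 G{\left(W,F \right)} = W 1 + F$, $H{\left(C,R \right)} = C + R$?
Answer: $1272$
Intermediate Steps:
$G{\left(W,F \right)} = - \frac{F}{9} - \frac{W}{9}$ ($G{\left(W,F \right)} = - \frac{W 1 + F}{9} = - \frac{W + F}{9} = - \frac{F + W}{9} = - \frac{F}{9} - \frac{W}{9}$)
$p = 1444$ ($p = \left(\left(0 + 6\right) \left(-2 - 4\right) - 2\right)^{2} = \left(6 \left(-6\right) - 2\right)^{2} = \left(-36 - 2\right)^{2} = \left(-38\right)^{2} = 1444$)
$p + D{\left(G{\left(-7,-2 \right)},125 \right)} = 1444 - 172 = 1272$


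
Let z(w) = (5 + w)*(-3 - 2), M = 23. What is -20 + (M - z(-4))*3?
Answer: 64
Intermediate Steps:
z(w) = -25 - 5*w (z(w) = (5 + w)*(-5) = -25 - 5*w)
-20 + (M - z(-4))*3 = -20 + (23 - (-25 - 5*(-4)))*3 = -20 + (23 - (-25 + 20))*3 = -20 + (23 - 1*(-5))*3 = -20 + (23 + 5)*3 = -20 + 28*3 = -20 + 84 = 64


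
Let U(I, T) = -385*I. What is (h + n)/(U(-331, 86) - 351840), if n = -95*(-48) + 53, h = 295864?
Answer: -8121/6065 ≈ -1.3390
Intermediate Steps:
n = 4613 (n = 4560 + 53 = 4613)
(h + n)/(U(-331, 86) - 351840) = (295864 + 4613)/(-385*(-331) - 351840) = 300477/(127435 - 351840) = 300477/(-224405) = 300477*(-1/224405) = -8121/6065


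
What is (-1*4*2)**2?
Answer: 64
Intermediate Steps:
(-1*4*2)**2 = (-4*2)**2 = (-8)**2 = 64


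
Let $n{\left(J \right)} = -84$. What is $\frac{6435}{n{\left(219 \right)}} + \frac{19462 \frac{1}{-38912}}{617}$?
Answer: $- \frac{6437401877}{84030464} \approx -76.608$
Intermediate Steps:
$\frac{6435}{n{\left(219 \right)}} + \frac{19462 \frac{1}{-38912}}{617} = \frac{6435}{-84} + \frac{19462 \frac{1}{-38912}}{617} = 6435 \left(- \frac{1}{84}\right) + 19462 \left(- \frac{1}{38912}\right) \frac{1}{617} = - \frac{2145}{28} - \frac{9731}{12004352} = - \frac{6437401877}{84030464}$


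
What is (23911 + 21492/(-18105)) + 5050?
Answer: 174772471/6035 ≈ 28960.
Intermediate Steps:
(23911 + 21492/(-18105)) + 5050 = (23911 + 21492*(-1/18105)) + 5050 = (23911 - 7164/6035) + 5050 = 144295721/6035 + 5050 = 174772471/6035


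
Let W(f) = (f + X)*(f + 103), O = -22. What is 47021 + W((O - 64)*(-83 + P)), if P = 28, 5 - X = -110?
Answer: 23462906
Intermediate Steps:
X = 115 (X = 5 - 1*(-110) = 5 + 110 = 115)
W(f) = (103 + f)*(115 + f) (W(f) = (f + 115)*(f + 103) = (115 + f)*(103 + f) = (103 + f)*(115 + f))
47021 + W((O - 64)*(-83 + P)) = 47021 + (11845 + ((-22 - 64)*(-83 + 28))² + 218*((-22 - 64)*(-83 + 28))) = 47021 + (11845 + (-86*(-55))² + 218*(-86*(-55))) = 47021 + (11845 + 4730² + 218*4730) = 47021 + (11845 + 22372900 + 1031140) = 47021 + 23415885 = 23462906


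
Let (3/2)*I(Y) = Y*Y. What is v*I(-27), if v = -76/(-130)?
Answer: 18468/65 ≈ 284.12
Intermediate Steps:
I(Y) = 2*Y²/3 (I(Y) = 2*(Y*Y)/3 = 2*Y²/3)
v = 38/65 (v = -76*(-1/130) = 38/65 ≈ 0.58462)
v*I(-27) = 38*((⅔)*(-27)²)/65 = 38*((⅔)*729)/65 = (38/65)*486 = 18468/65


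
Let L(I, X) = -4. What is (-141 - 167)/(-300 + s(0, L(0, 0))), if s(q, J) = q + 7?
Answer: 308/293 ≈ 1.0512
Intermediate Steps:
s(q, J) = 7 + q
(-141 - 167)/(-300 + s(0, L(0, 0))) = (-141 - 167)/(-300 + (7 + 0)) = -308/(-300 + 7) = -308/(-293) = -308*(-1/293) = 308/293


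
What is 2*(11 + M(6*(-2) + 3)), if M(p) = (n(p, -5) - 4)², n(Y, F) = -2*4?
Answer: 310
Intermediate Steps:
n(Y, F) = -8
M(p) = 144 (M(p) = (-8 - 4)² = (-12)² = 144)
2*(11 + M(6*(-2) + 3)) = 2*(11 + 144) = 2*155 = 310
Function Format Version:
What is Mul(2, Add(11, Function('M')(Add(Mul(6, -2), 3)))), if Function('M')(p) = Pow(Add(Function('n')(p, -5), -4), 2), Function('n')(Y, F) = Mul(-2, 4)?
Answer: 310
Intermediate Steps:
Function('n')(Y, F) = -8
Function('M')(p) = 144 (Function('M')(p) = Pow(Add(-8, -4), 2) = Pow(-12, 2) = 144)
Mul(2, Add(11, Function('M')(Add(Mul(6, -2), 3)))) = Mul(2, Add(11, 144)) = Mul(2, 155) = 310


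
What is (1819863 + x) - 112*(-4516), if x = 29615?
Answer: 2355270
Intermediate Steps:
(1819863 + x) - 112*(-4516) = (1819863 + 29615) - 112*(-4516) = 1849478 + 505792 = 2355270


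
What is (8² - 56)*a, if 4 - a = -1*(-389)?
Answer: -3080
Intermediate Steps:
a = -385 (a = 4 - (-1)*(-389) = 4 - 1*389 = 4 - 389 = -385)
(8² - 56)*a = (8² - 56)*(-385) = (64 - 56)*(-385) = 8*(-385) = -3080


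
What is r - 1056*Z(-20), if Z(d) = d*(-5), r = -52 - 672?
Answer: -106324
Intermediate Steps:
r = -724
Z(d) = -5*d
r - 1056*Z(-20) = -724 - (-5280)*(-20) = -724 - 1056*100 = -724 - 105600 = -106324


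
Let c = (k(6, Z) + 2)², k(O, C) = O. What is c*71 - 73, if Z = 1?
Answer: 4471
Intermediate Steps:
c = 64 (c = (6 + 2)² = 8² = 64)
c*71 - 73 = 64*71 - 73 = 4544 - 73 = 4471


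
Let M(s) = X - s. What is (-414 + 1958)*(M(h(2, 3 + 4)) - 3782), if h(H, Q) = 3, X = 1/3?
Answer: -17530576/3 ≈ -5.8435e+6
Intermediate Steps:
X = ⅓ ≈ 0.33333
M(s) = ⅓ - s
(-414 + 1958)*(M(h(2, 3 + 4)) - 3782) = (-414 + 1958)*((⅓ - 1*3) - 3782) = 1544*((⅓ - 3) - 3782) = 1544*(-8/3 - 3782) = 1544*(-11354/3) = -17530576/3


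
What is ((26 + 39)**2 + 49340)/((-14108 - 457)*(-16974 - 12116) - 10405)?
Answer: 10713/84737089 ≈ 0.00012643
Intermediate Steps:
((26 + 39)**2 + 49340)/((-14108 - 457)*(-16974 - 12116) - 10405) = (65**2 + 49340)/(-14565*(-29090) - 10405) = (4225 + 49340)/(423695850 - 10405) = 53565/423685445 = 53565*(1/423685445) = 10713/84737089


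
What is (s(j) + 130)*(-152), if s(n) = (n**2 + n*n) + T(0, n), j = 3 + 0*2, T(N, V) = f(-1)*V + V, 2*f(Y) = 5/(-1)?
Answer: -21812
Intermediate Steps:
f(Y) = -5/2 (f(Y) = (5/(-1))/2 = (5*(-1))/2 = (1/2)*(-5) = -5/2)
T(N, V) = -3*V/2 (T(N, V) = -5*V/2 + V = -3*V/2)
j = 3 (j = 3 + 0 = 3)
s(n) = 2*n**2 - 3*n/2 (s(n) = (n**2 + n*n) - 3*n/2 = (n**2 + n**2) - 3*n/2 = 2*n**2 - 3*n/2)
(s(j) + 130)*(-152) = ((1/2)*3*(-3 + 4*3) + 130)*(-152) = ((1/2)*3*(-3 + 12) + 130)*(-152) = ((1/2)*3*9 + 130)*(-152) = (27/2 + 130)*(-152) = (287/2)*(-152) = -21812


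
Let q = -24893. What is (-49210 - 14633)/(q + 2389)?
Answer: 63843/22504 ≈ 2.8370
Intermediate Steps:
(-49210 - 14633)/(q + 2389) = (-49210 - 14633)/(-24893 + 2389) = -63843/(-22504) = -63843*(-1/22504) = 63843/22504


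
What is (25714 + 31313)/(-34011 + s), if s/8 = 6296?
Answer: 57027/16357 ≈ 3.4864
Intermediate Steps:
s = 50368 (s = 8*6296 = 50368)
(25714 + 31313)/(-34011 + s) = (25714 + 31313)/(-34011 + 50368) = 57027/16357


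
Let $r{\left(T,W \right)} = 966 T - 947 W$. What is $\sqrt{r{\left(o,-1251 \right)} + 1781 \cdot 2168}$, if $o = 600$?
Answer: $\sqrt{5625505} \approx 2371.8$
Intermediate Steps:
$r{\left(T,W \right)} = - 947 W + 966 T$
$\sqrt{r{\left(o,-1251 \right)} + 1781 \cdot 2168} = \sqrt{\left(\left(-947\right) \left(-1251\right) + 966 \cdot 600\right) + 1781 \cdot 2168} = \sqrt{\left(1184697 + 579600\right) + 3861208} = \sqrt{1764297 + 3861208} = \sqrt{5625505}$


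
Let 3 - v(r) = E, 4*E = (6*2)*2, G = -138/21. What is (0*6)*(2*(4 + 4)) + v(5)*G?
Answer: 138/7 ≈ 19.714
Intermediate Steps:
G = -46/7 (G = -138*1/21 = -46/7 ≈ -6.5714)
E = 6 (E = ((6*2)*2)/4 = (12*2)/4 = (1/4)*24 = 6)
v(r) = -3 (v(r) = 3 - 1*6 = 3 - 6 = -3)
(0*6)*(2*(4 + 4)) + v(5)*G = (0*6)*(2*(4 + 4)) - 3*(-46/7) = 0*(2*8) + 138/7 = 0*16 + 138/7 = 0 + 138/7 = 138/7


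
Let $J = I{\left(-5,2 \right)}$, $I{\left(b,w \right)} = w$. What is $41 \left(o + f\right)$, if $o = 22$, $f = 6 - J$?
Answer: $1066$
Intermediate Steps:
$J = 2$
$f = 4$ ($f = 6 - 2 = 4$)
$41 \left(o + f\right) = 41 \left(22 + 4\right) = 41 \cdot 26 = 1066$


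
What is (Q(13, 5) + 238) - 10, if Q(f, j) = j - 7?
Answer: 226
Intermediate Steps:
Q(f, j) = -7 + j
(Q(13, 5) + 238) - 10 = ((-7 + 5) + 238) - 10 = (-2 + 238) - 10 = 236 - 10 = 226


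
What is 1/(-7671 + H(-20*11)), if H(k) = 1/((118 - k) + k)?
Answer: -118/905177 ≈ -0.00013036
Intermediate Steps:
H(k) = 1/118
1/(-7671 + H(-20*11)) = 1/(-7671 + 1/118) = 1/(-905177/118) = -118/905177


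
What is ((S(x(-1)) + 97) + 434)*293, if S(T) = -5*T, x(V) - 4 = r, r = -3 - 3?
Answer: 158513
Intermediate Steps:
r = -6
x(V) = -2 (x(V) = 4 - 6 = -2)
((S(x(-1)) + 97) + 434)*293 = ((-5*(-2) + 97) + 434)*293 = ((10 + 97) + 434)*293 = (107 + 434)*293 = 541*293 = 158513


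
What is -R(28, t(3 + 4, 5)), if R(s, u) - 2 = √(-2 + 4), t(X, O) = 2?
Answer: -2 - √2 ≈ -3.4142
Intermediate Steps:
R(s, u) = 2 + √2 (R(s, u) = 2 + √(-2 + 4) = 2 + √2)
-R(28, t(3 + 4, 5)) = -(2 + √2) = -2 - √2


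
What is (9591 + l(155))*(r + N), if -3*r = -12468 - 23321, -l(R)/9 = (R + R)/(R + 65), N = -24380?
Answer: -2623571591/22 ≈ -1.1925e+8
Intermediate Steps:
l(R) = -18*R/(65 + R) (l(R) = -9*(R + R)/(R + 65) = -9*2*R/(65 + R) = -18*R/(65 + R))
r = 35789/3 (r = -(-12468 - 23321)/3 = -⅓*(-35789) = 35789/3 ≈ 11930.)
(9591 + l(155))*(r + N) = (9591 - 18*155/(65 + 155))*(35789/3 - 24380) = (9591 - 18*155/220)*(-37351/3) = (9591 - 18*155*1/220)*(-37351/3) = (9591 - 279/22)*(-37351/3) = (210723/22)*(-37351/3) = -2623571591/22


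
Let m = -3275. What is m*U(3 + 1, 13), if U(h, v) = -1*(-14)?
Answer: -45850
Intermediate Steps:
U(h, v) = 14
m*U(3 + 1, 13) = -3275*14 = -45850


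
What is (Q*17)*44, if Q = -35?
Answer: -26180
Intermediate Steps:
(Q*17)*44 = -35*17*44 = -595*44 = -26180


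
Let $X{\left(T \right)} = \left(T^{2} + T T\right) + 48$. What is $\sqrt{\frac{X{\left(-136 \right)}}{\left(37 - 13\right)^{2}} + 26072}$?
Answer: $\frac{\sqrt{940907}}{6} \approx 161.67$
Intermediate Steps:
$X{\left(T \right)} = 48 + 2 T^{2}$ ($X{\left(T \right)} = \left(T^{2} + T^{2}\right) + 48 = 2 T^{2} + 48 = 48 + 2 T^{2}$)
$\sqrt{\frac{X{\left(-136 \right)}}{\left(37 - 13\right)^{2}} + 26072} = \sqrt{\frac{48 + 2 \left(-136\right)^{2}}{\left(37 - 13\right)^{2}} + 26072} = \sqrt{\frac{48 + 2 \cdot 18496}{24^{2}} + 26072} = \sqrt{\frac{48 + 36992}{576} + 26072} = \sqrt{37040 \cdot \frac{1}{576} + 26072} = \sqrt{\frac{2315}{36} + 26072} = \sqrt{\frac{940907}{36}} = \frac{\sqrt{940907}}{6}$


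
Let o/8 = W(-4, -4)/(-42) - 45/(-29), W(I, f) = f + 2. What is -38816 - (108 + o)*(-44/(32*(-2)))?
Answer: -94758077/2436 ≈ -38899.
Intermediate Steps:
W(I, f) = 2 + f
o = 7792/609 (o = 8*((2 - 4)/(-42) - 45/(-29)) = 8*(-2*(-1/42) - 45*(-1/29)) = 8*(1/21 + 45/29) = 8*(974/609) = 7792/609 ≈ 12.795)
-38816 - (108 + o)*(-44/(32*(-2))) = -38816 - (108 + 7792/609)*(-44/(32*(-2))) = -38816 - 73564*(-44/(-64))/609 = -38816 - 73564*(-44*(-1/64))/609 = -38816 - 73564*11/(609*16) = -38816 - 1*202301/2436 = -38816 - 202301/2436 = -94758077/2436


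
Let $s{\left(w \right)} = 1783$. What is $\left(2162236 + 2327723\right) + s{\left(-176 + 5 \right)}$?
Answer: $4491742$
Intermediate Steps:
$\left(2162236 + 2327723\right) + s{\left(-176 + 5 \right)} = \left(2162236 + 2327723\right) + 1783 = 4489959 + 1783 = 4491742$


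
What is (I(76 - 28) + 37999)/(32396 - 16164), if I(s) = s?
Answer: 38047/16232 ≈ 2.3439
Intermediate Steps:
(I(76 - 28) + 37999)/(32396 - 16164) = ((76 - 28) + 37999)/(32396 - 16164) = (48 + 37999)/16232 = 38047*(1/16232) = 38047/16232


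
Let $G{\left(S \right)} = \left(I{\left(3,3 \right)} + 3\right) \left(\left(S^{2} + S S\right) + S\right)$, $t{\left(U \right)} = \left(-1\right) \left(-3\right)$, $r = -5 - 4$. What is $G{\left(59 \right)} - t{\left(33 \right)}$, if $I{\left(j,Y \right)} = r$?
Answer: $-42129$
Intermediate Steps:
$r = -9$
$t{\left(U \right)} = 3$
$I{\left(j,Y \right)} = -9$
$G{\left(S \right)} = - 12 S^{2} - 6 S$ ($G{\left(S \right)} = \left(-9 + 3\right) \left(\left(S^{2} + S S\right) + S\right) = - 6 \left(\left(S^{2} + S^{2}\right) + S\right) = - 6 \left(2 S^{2} + S\right) = - 6 \left(S + 2 S^{2}\right) = - 12 S^{2} - 6 S$)
$G{\left(59 \right)} - t{\left(33 \right)} = 6 \cdot 59 \left(-1 - 118\right) - 3 = 6 \cdot 59 \left(-119\right) - 3 = -42126 - 3 = -42129$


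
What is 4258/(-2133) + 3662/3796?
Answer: -4176161/4048434 ≈ -1.0315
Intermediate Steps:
4258/(-2133) + 3662/3796 = 4258*(-1/2133) + 3662*(1/3796) = -4258/2133 + 1831/1898 = -4176161/4048434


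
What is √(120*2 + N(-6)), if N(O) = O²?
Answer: 2*√69 ≈ 16.613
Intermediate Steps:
√(120*2 + N(-6)) = √(120*2 + (-6)²) = √(240 + 36) = √276 = 2*√69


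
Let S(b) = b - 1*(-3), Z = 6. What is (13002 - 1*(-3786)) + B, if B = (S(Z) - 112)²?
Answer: 27397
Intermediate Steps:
S(b) = 3 + b (S(b) = b + 3 = 3 + b)
B = 10609 (B = ((3 + 6) - 112)² = (9 - 112)² = (-103)² = 10609)
(13002 - 1*(-3786)) + B = (13002 - 1*(-3786)) + 10609 = (13002 + 3786) + 10609 = 16788 + 10609 = 27397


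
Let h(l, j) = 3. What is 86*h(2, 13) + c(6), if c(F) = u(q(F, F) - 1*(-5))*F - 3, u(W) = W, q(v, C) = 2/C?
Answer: 287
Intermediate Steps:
c(F) = -3 + F*(5 + 2/F) (c(F) = (2/F - 1*(-5))*F - 3 = (2/F + 5)*F - 3 = (5 + 2/F)*F - 3 = F*(5 + 2/F) - 3 = -3 + F*(5 + 2/F))
86*h(2, 13) + c(6) = 86*3 + (-1 + 5*6) = 258 + (-1 + 30) = 258 + 29 = 287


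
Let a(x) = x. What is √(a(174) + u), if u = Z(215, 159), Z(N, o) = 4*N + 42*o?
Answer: 4*√482 ≈ 87.818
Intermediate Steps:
u = 7538 (u = 4*215 + 42*159 = 860 + 6678 = 7538)
√(a(174) + u) = √(174 + 7538) = √7712 = 4*√482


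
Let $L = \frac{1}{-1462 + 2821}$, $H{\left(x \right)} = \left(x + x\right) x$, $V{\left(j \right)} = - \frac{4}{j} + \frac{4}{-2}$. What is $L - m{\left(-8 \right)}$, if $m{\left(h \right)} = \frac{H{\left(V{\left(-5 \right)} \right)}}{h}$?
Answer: $\frac{12256}{33975} \approx 0.36074$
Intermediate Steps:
$V{\left(j \right)} = -2 - \frac{4}{j}$ ($V{\left(j \right)} = - \frac{4}{j} + 4 \left(- \frac{1}{2}\right) = - \frac{4}{j} - 2 = -2 - \frac{4}{j}$)
$H{\left(x \right)} = 2 x^{2}$ ($H{\left(x \right)} = 2 x x = 2 x^{2}$)
$L = \frac{1}{1359} \approx 0.00073584$
$m{\left(h \right)} = \frac{72}{25 h}$ ($m{\left(h \right)} = \frac{2 \left(-2 - \frac{4}{-5}\right)^{2}}{h} = \frac{2 \left(-2 - - \frac{4}{5}\right)^{2}}{h} = \frac{2 \left(-2 + \frac{4}{5}\right)^{2}}{h} = \frac{2 \left(- \frac{6}{5}\right)^{2}}{h} = \frac{2 \cdot \frac{36}{25}}{h} = \frac{72}{25 h}$)
$L - m{\left(-8 \right)} = \frac{1}{1359} - \frac{72}{25 \left(-8\right)} = \frac{1}{1359} - \frac{72}{25} \left(- \frac{1}{8}\right) = \frac{1}{1359} - - \frac{9}{25} = \frac{1}{1359} + \frac{9}{25} = \frac{12256}{33975}$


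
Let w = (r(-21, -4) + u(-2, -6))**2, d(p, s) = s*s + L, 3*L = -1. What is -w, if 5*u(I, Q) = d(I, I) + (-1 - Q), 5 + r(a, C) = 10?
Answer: -10201/225 ≈ -45.338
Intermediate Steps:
r(a, C) = 5 (r(a, C) = -5 + 10 = 5)
L = -1/3 (L = (1/3)*(-1) = -1/3 ≈ -0.33333)
d(p, s) = -1/3 + s**2 (d(p, s) = s*s - 1/3 = s**2 - 1/3 = -1/3 + s**2)
u(I, Q) = -4/15 - Q/5 + I**2/5 (u(I, Q) = ((-1/3 + I**2) + (-1 - Q))/5 = (-4/3 + I**2 - Q)/5 = -4/15 - Q/5 + I**2/5)
w = 10201/225 (w = (5 + (-4/15 - 1/5*(-6) + (1/5)*(-2)**2))**2 = (5 + (-4/15 + 6/5 + (1/5)*4))**2 = (5 + (-4/15 + 6/5 + 4/5))**2 = (5 + 26/15)**2 = (101/15)**2 = 10201/225 ≈ 45.338)
-w = -1*10201/225 = -10201/225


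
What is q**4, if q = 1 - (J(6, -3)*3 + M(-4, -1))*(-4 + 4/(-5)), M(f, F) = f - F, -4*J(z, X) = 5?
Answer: 607573201/625 ≈ 9.7212e+5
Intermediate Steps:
J(z, X) = -5/4 (J(z, X) = -1/4*5 = -5/4)
q = -157/5 (q = 1 - (-5/4*3 + (-4 - 1*(-1)))*(-4 + 4/(-5)) = 1 - (-15/4 + (-4 + 1))*(-4 + 4*(-1/5)) = 1 - (-15/4 - 3)*(-4 - 4/5) = 1 - (-27)*(-24)/(4*5) = 1 - 1*162/5 = 1 - 162/5 = -157/5 ≈ -31.400)
q**4 = (-157/5)**4 = 607573201/625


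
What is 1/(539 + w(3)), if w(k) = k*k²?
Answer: 1/566 ≈ 0.0017668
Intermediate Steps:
w(k) = k³
1/(539 + w(3)) = 1/(539 + 3³) = 1/(539 + 27) = 1/566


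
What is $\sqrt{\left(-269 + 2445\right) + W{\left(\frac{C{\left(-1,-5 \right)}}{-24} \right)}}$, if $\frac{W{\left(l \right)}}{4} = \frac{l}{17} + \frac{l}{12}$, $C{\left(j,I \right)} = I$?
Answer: $\frac{\sqrt{90561346}}{204} \approx 46.649$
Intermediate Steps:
$W{\left(l \right)} = \frac{29 l}{51}$ ($W{\left(l \right)} = 4 \left(\frac{l}{17} + \frac{l}{12}\right) = 4 \frac{29 l}{204} = \frac{29 l}{51}$)
$\sqrt{\left(-269 + 2445\right) + W{\left(\frac{C{\left(-1,-5 \right)}}{-24} \right)}} = \sqrt{\left(-269 + 2445\right) + \frac{29 \left(- \frac{5}{-24}\right)}{51}} = \sqrt{2176 + \frac{29 \left(\left(-5\right) \left(- \frac{1}{24}\right)\right)}{51}} = \sqrt{2176 + \frac{29}{51} \cdot \frac{5}{24}} = \sqrt{2176 + \frac{145}{1224}} = \sqrt{\frac{2663569}{1224}} = \frac{\sqrt{90561346}}{204}$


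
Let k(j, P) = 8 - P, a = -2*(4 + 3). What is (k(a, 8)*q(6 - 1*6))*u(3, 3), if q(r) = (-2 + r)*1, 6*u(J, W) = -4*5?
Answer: 0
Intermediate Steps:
u(J, W) = -10/3 (u(J, W) = (-4*5)/6 = (1/6)*(-20) = -10/3)
a = -14 (a = -2*7 = -14)
q(r) = -2 + r
(k(a, 8)*q(6 - 1*6))*u(3, 3) = ((8 - 1*8)*(-2 + (6 - 1*6)))*(-10/3) = ((8 - 8)*(-2 + (6 - 6)))*(-10/3) = (0*(-2 + 0))*(-10/3) = (0*(-2))*(-10/3) = 0*(-10/3) = 0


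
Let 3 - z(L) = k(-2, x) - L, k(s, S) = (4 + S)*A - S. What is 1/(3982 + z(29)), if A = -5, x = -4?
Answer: 1/4010 ≈ 0.00024938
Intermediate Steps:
k(s, S) = -20 - 6*S (k(s, S) = (4 + S)*(-5) - S = (-20 - 5*S) - S = -20 - 6*S)
z(L) = -1 + L (z(L) = 3 - ((-20 - 6*(-4)) - L) = 3 - ((-20 + 24) - L) = 3 - (4 - L) = 3 + (-4 + L) = -1 + L)
1/(3982 + z(29)) = 1/(3982 + (-1 + 29)) = 1/(3982 + 28) = 1/4010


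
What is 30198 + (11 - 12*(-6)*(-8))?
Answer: 29633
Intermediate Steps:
30198 + (11 - 12*(-6)*(-8)) = 30198 + (11 + 72*(-8)) = 30198 + (11 - 576) = 30198 - 565 = 29633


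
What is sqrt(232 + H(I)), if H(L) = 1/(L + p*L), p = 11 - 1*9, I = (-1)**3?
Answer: sqrt(2085)/3 ≈ 15.221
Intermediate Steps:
I = -1
p = 2 (p = 11 - 9 = 2)
H(L) = 1/(3*L) (H(L) = 1/(L + 2*L) = 1/(3*L))
sqrt(232 + H(I)) = sqrt(232 + (1/3)/(-1)) = sqrt(232 + (1/3)*(-1)) = sqrt(232 - 1/3) = sqrt(695/3) = sqrt(2085)/3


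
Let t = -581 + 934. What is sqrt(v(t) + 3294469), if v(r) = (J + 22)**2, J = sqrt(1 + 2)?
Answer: 2*sqrt(823739 + 11*sqrt(3)) ≈ 1815.2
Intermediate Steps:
t = 353
J = sqrt(3) ≈ 1.7320
v(r) = (22 + sqrt(3))**2 (v(r) = (sqrt(3) + 22)**2 = (22 + sqrt(3))**2)
sqrt(v(t) + 3294469) = sqrt((22 + sqrt(3))**2 + 3294469) = sqrt(3294469 + (22 + sqrt(3))**2)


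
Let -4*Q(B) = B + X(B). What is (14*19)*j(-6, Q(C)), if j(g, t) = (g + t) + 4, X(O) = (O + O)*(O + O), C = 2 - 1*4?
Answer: -1463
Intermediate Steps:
C = -2 (C = 2 - 4 = -2)
X(O) = 4*O² (X(O) = (2*O)*(2*O) = 4*O²)
Q(B) = -B² - B/4 (Q(B) = -(B + 4*B²)/4 = -B² - B/4)
j(g, t) = 4 + g + t
(14*19)*j(-6, Q(C)) = (14*19)*(4 - 6 - 1*(-2)*(¼ - 2)) = 266*(4 - 6 - 1*(-2)*(-7/4)) = 266*(4 - 6 - 7/2) = 266*(-11/2) = -1463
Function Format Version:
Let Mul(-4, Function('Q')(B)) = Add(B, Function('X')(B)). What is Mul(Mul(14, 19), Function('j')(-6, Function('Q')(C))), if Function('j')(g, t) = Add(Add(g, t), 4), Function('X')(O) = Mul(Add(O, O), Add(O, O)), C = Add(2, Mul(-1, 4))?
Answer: -1463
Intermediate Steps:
C = -2 (C = Add(2, -4) = -2)
Function('X')(O) = Mul(4, Pow(O, 2)) (Function('X')(O) = Mul(Mul(2, O), Mul(2, O)) = Mul(4, Pow(O, 2)))
Function('Q')(B) = Add(Mul(-1, Pow(B, 2)), Mul(Rational(-1, 4), B)) (Function('Q')(B) = Mul(Rational(-1, 4), Add(B, Mul(4, Pow(B, 2)))) = Add(Mul(-1, Pow(B, 2)), Mul(Rational(-1, 4), B)))
Function('j')(g, t) = Add(4, g, t)
Mul(Mul(14, 19), Function('j')(-6, Function('Q')(C))) = Mul(Mul(14, 19), Add(4, -6, Mul(-1, -2, Add(Rational(1, 4), -2)))) = Mul(266, Add(4, -6, Mul(-1, -2, Rational(-7, 4)))) = Mul(266, Add(4, -6, Rational(-7, 2))) = Mul(266, Rational(-11, 2)) = -1463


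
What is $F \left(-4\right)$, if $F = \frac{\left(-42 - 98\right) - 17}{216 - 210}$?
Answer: $\frac{314}{3} \approx 104.67$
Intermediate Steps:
$F = - \frac{157}{6}$ ($F = \frac{\left(-42 - 98\right) - 17}{6} = \left(-140 - 17\right) \frac{1}{6} = \left(-157\right) \frac{1}{6} = - \frac{157}{6} \approx -26.167$)
$F \left(-4\right) = \left(- \frac{157}{6}\right) \left(-4\right) = \frac{314}{3}$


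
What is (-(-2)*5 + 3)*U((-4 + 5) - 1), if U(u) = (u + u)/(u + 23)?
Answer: 0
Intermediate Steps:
U(u) = 2*u/(23 + u) (U(u) = (2*u)/(23 + u) = 2*u/(23 + u))
(-(-2)*5 + 3)*U((-4 + 5) - 1) = (-(-2)*5 + 3)*(2*((-4 + 5) - 1)/(23 + ((-4 + 5) - 1))) = (-2*(-5) + 3)*(2*(1 - 1)/(23 + (1 - 1))) = (10 + 3)*(2*0/(23 + 0)) = 13*(2*0/23) = 13*(2*0*(1/23)) = 13*0 = 0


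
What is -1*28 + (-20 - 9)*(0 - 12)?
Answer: 320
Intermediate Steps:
-1*28 + (-20 - 9)*(0 - 12) = -28 - 29*(-12) = -28 + 348 = 320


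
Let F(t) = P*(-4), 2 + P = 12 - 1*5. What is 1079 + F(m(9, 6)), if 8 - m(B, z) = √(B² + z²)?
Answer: 1059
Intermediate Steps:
P = 5 (P = -2 + (12 - 1*5) = -2 + (12 - 5) = -2 + 7 = 5)
m(B, z) = 8 - √(B² + z²)
F(t) = -20 (F(t) = 5*(-4) = -20)
1079 + F(m(9, 6)) = 1079 - 20 = 1059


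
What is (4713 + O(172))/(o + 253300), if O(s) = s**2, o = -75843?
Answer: 34297/177457 ≈ 0.19327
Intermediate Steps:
(4713 + O(172))/(o + 253300) = (4713 + 172**2)/(-75843 + 253300) = (4713 + 29584)/177457 = 34297*(1/177457) = 34297/177457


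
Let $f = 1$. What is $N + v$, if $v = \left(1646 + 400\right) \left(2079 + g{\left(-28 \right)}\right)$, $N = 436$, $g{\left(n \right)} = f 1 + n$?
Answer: $4198828$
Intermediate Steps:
$g{\left(n \right)} = 1 + n$ ($g{\left(n \right)} = 1 \cdot 1 + n = 1 + n$)
$v = 4198392$ ($v = \left(1646 + 400\right) \left(2079 + \left(1 - 28\right)\right) = 2046 \left(2079 - 27\right) = 2046 \cdot 2052 = 4198392$)
$N + v = 436 + 4198392 = 4198828$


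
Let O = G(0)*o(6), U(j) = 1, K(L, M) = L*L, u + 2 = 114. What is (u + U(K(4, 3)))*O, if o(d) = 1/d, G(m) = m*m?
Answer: 0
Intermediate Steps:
u = 112 (u = -2 + 114 = 112)
K(L, M) = L²
G(m) = m²
O = 0 (O = 0²/6 = 0*(⅙) = 0)
(u + U(K(4, 3)))*O = (112 + 1)*0 = 113*0 = 0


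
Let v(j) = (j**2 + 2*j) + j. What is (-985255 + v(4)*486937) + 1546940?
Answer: 14195921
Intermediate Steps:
v(j) = j**2 + 3*j
(-985255 + v(4)*486937) + 1546940 = (-985255 + (4*(3 + 4))*486937) + 1546940 = (-985255 + (4*7)*486937) + 1546940 = (-985255 + 28*486937) + 1546940 = (-985255 + 13634236) + 1546940 = 12648981 + 1546940 = 14195921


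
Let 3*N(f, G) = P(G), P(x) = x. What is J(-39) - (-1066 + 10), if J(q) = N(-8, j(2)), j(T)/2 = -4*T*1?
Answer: 3152/3 ≈ 1050.7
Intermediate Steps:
j(T) = -8*T (j(T) = 2*(-4*T*1) = 2*(-4*T) = -8*T)
N(f, G) = G/3
J(q) = -16/3 (J(q) = (-8*2)/3 = (1/3)*(-16) = -16/3)
J(-39) - (-1066 + 10) = -16/3 - (-1066 + 10) = -16/3 - 1*(-1056) = -16/3 + 1056 = 3152/3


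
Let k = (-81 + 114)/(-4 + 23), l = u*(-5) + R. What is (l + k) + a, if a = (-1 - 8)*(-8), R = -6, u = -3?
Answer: 1572/19 ≈ 82.737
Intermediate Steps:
l = 9 (l = -3*(-5) - 6 = 15 - 6 = 9)
a = 72 (a = -9*(-8) = 72)
k = 33/19 ≈ 1.7368
(l + k) + a = (9 + 33/19) + 72 = 204/19 + 72 = 1572/19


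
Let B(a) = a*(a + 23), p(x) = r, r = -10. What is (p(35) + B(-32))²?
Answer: 77284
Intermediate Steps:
p(x) = -10
B(a) = a*(23 + a)
(p(35) + B(-32))² = (-10 - 32*(23 - 32))² = (-10 - 32*(-9))² = (-10 + 288)² = 278² = 77284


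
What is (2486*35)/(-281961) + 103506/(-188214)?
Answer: -584117377/680371893 ≈ -0.85853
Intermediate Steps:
(2486*35)/(-281961) + 103506/(-188214) = 87010*(-1/281961) + 103506*(-1/188214) = -87010/281961 - 1327/2413 = -584117377/680371893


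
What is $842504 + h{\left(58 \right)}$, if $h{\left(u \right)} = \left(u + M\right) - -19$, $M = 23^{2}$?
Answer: $843110$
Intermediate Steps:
$M = 529$
$h{\left(u \right)} = 548 + u$ ($h{\left(u \right)} = \left(u + 529\right) - -19 = \left(529 + u\right) + 19 = 548 + u$)
$842504 + h{\left(58 \right)} = 842504 + \left(548 + 58\right) = 842504 + 606 = 843110$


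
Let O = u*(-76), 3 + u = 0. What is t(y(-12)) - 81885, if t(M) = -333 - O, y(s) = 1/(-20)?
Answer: -82446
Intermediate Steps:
u = -3 (u = -3 + 0 = -3)
O = 228 (O = -3*(-76) = 228)
y(s) = -1/20
t(M) = -561 (t(M) = -333 - 1*228 = -333 - 228 = -561)
t(y(-12)) - 81885 = -561 - 81885 = -82446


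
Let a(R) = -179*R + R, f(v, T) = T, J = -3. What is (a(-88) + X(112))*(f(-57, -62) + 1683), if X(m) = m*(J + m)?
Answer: 45180512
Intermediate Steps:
X(m) = m*(-3 + m)
a(R) = -178*R
(a(-88) + X(112))*(f(-57, -62) + 1683) = (-178*(-88) + 112*(-3 + 112))*(-62 + 1683) = (15664 + 112*109)*1621 = (15664 + 12208)*1621 = 27872*1621 = 45180512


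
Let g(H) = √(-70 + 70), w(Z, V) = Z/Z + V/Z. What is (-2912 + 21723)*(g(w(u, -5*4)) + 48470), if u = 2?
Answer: 911769170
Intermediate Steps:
w(Z, V) = 1 + V/Z
g(H) = 0 (g(H) = √0 = 0)
(-2912 + 21723)*(g(w(u, -5*4)) + 48470) = (-2912 + 21723)*(0 + 48470) = 18811*48470 = 911769170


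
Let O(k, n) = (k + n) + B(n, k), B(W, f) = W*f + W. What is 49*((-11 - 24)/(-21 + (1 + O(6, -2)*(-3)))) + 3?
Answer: -337/2 ≈ -168.50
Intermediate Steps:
B(W, f) = W + W*f
O(k, n) = k + n + n*(1 + k) (O(k, n) = (k + n) + n*(1 + k) = k + n + n*(1 + k))
49*((-11 - 24)/(-21 + (1 + O(6, -2)*(-3)))) + 3 = 49*((-11 - 24)/(-21 + (1 + (6 - 2 - 2*(1 + 6))*(-3)))) + 3 = 49*(-35/(-21 + (1 + (6 - 2 - 2*7)*(-3)))) + 3 = 49*(-35/(-21 + (1 + (6 - 2 - 14)*(-3)))) + 3 = 49*(-35/(-21 + (1 - 10*(-3)))) + 3 = 49*(-35/(-21 + (1 + 30))) + 3 = 49*(-35/(-21 + 31)) + 3 = 49*(-35/10) + 3 = 49*(-35*⅒) + 3 = 49*(-7/2) + 3 = -343/2 + 3 = -337/2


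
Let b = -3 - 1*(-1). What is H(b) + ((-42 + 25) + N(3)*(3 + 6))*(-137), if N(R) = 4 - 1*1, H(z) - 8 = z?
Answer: -1364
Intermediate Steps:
b = -2 (b = -3 + 1 = -2)
H(z) = 8 + z
N(R) = 3 (N(R) = 4 - 1 = 3)
H(b) + ((-42 + 25) + N(3)*(3 + 6))*(-137) = (8 - 2) + ((-42 + 25) + 3*(3 + 6))*(-137) = 6 + (-17 + 3*9)*(-137) = 6 + (-17 + 27)*(-137) = 6 + 10*(-137) = 6 - 1370 = -1364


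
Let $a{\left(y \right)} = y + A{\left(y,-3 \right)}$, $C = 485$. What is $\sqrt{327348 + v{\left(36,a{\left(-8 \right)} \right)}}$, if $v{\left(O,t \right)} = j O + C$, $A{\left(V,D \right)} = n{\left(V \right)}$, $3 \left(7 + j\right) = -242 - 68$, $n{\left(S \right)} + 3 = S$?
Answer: $\sqrt{323861} \approx 569.09$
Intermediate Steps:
$n{\left(S \right)} = -3 + S$
$j = - \frac{331}{3}$ ($j = -7 + \frac{-242 - 68}{3} = -7 + \frac{1}{3} \left(-310\right) = -7 - \frac{310}{3} = - \frac{331}{3} \approx -110.33$)
$A{\left(V,D \right)} = -3 + V$
$a{\left(y \right)} = -3 + 2 y$ ($a{\left(y \right)} = y + \left(-3 + y\right) = -3 + 2 y$)
$v{\left(O,t \right)} = 485 - \frac{331 O}{3}$ ($v{\left(O,t \right)} = - \frac{331 O}{3} + 485 = 485 - \frac{331 O}{3}$)
$\sqrt{327348 + v{\left(36,a{\left(-8 \right)} \right)}} = \sqrt{327348 + \left(485 - 3972\right)} = \sqrt{327348 - 3487} = \sqrt{323861}$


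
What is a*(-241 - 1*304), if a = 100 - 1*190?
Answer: 49050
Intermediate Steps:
a = -90 (a = 100 - 190 = -90)
a*(-241 - 1*304) = -90*(-241 - 1*304) = -90*(-241 - 304) = -90*(-545) = 49050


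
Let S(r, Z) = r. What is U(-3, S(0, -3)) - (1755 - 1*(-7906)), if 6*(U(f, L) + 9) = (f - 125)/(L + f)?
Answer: -86966/9 ≈ -9662.9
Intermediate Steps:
U(f, L) = -9 + (-125 + f)/(6*(L + f)) (U(f, L) = -9 + ((f - 125)/(L + f))/6 = -9 + ((-125 + f)/(L + f))/6 = -9 + (-125 + f)/(6*(L + f)))
U(-3, S(0, -3)) - (1755 - 1*(-7906)) = (-125 - 54*0 - 53*(-3))/(6*(0 - 3)) - (1755 - 1*(-7906)) = (⅙)*(-125 + 0 + 159)/(-3) - (1755 + 7906) = (⅙)*(-⅓)*34 - 1*9661 = -17/9 - 9661 = -86966/9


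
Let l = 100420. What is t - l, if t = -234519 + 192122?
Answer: -142817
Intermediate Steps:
t = -42397
t - l = -42397 - 1*100420 = -42397 - 100420 = -142817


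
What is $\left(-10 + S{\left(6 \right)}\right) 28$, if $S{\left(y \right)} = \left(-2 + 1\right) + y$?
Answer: $-140$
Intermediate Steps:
$S{\left(y \right)} = -1 + y$
$\left(-10 + S{\left(6 \right)}\right) 28 = \left(-10 + \left(-1 + 6\right)\right) 28 = \left(-10 + 5\right) 28 = \left(-5\right) 28 = -140$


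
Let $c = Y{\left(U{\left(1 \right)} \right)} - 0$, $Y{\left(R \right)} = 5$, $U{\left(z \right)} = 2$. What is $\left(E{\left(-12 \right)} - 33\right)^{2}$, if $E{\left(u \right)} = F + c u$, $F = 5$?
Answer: $7744$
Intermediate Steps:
$c = 5$ ($c = 5 - 0 = 5 + 0 = 5$)
$E{\left(u \right)} = 5 + 5 u$
$\left(E{\left(-12 \right)} - 33\right)^{2} = \left(\left(5 + 5 \left(-12\right)\right) - 33\right)^{2} = \left(\left(5 - 60\right) - 33\right)^{2} = \left(-55 - 33\right)^{2} = \left(-88\right)^{2} = 7744$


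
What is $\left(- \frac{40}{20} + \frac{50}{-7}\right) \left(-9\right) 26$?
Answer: $\frac{14976}{7} \approx 2139.4$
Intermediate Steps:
$\left(- \frac{40}{20} + \frac{50}{-7}\right) \left(-9\right) 26 = \left(\left(-40\right) \frac{1}{20} + 50 \left(- \frac{1}{7}\right)\right) \left(-9\right) 26 = \left(-2 - \frac{50}{7}\right) \left(-9\right) 26 = \left(- \frac{64}{7}\right) \left(-9\right) 26 = \frac{576}{7} \cdot 26 = \frac{14976}{7}$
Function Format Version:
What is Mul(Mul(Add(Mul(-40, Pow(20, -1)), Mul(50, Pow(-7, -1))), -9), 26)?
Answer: Rational(14976, 7) ≈ 2139.4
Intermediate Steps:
Mul(Mul(Add(Mul(-40, Pow(20, -1)), Mul(50, Pow(-7, -1))), -9), 26) = Mul(Mul(Add(Mul(-40, Rational(1, 20)), Mul(50, Rational(-1, 7))), -9), 26) = Mul(Mul(Add(-2, Rational(-50, 7)), -9), 26) = Mul(Mul(Rational(-64, 7), -9), 26) = Mul(Rational(576, 7), 26) = Rational(14976, 7)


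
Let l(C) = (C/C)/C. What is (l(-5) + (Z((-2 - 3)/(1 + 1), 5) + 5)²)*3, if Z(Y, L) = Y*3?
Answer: 363/20 ≈ 18.150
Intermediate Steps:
l(C) = 1/C
Z(Y, L) = 3*Y
(l(-5) + (Z((-2 - 3)/(1 + 1), 5) + 5)²)*3 = (1/(-5) + (3*((-2 - 3)/(1 + 1)) + 5)²)*3 = (-⅕ + (3*(-5/2) + 5)²)*3 = (-⅕ + (-15/2 + 5)²)*3 = (-⅕ + (-5/2)²)*3 = (-⅕ + 25/4)*3 = (121/20)*3 = 363/20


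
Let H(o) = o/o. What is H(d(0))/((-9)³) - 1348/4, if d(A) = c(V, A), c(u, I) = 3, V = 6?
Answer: -245674/729 ≈ -337.00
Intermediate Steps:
d(A) = 3
H(o) = 1
H(d(0))/((-9)³) - 1348/4 = 1/(-9)³ - 1348/4 = 1/(-729) - 1348*¼ = 1*(-1/729) - 337 = -1/729 - 337 = -245674/729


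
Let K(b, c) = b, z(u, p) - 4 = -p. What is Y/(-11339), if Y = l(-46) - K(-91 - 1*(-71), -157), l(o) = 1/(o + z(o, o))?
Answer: -81/45356 ≈ -0.0017859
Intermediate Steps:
z(u, p) = 4 - p
l(o) = ¼ (l(o) = 1/(o + (4 - o)) = 1/4 = ¼)
Y = 81/4 (Y = ¼ - (-91 - 1*(-71)) = ¼ - (-91 + 71) = ¼ - 1*(-20) = ¼ + 20 = 81/4 ≈ 20.250)
Y/(-11339) = (81/4)/(-11339) = (81/4)*(-1/11339) = -81/45356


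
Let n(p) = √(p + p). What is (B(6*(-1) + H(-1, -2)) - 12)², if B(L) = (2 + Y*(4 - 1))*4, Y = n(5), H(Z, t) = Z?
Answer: 1456 - 96*√10 ≈ 1152.4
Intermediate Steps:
n(p) = √2*√p (n(p) = √(2*p) = √2*√p)
Y = √10 (Y = √2*√5 = √10 ≈ 3.1623)
B(L) = 8 + 12*√10 (B(L) = (2 + √10*(4 - 1))*4 = (2 + √10*3)*4 = (2 + 3*√10)*4 = 8 + 12*√10)
(B(6*(-1) + H(-1, -2)) - 12)² = ((8 + 12*√10) - 12)² = (-4 + 12*√10)²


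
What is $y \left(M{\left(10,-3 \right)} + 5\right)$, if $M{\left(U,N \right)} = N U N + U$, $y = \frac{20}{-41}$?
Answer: $- \frac{2100}{41} \approx -51.219$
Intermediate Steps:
$y = - \frac{20}{41}$ ($y = 20 \left(- \frac{1}{41}\right) = - \frac{20}{41} \approx -0.4878$)
$M{\left(U,N \right)} = U + U N^{2}$ ($M{\left(U,N \right)} = U N^{2} + U = U + U N^{2}$)
$y \left(M{\left(10,-3 \right)} + 5\right) = - \frac{20 \left(10 \left(1 + \left(-3\right)^{2}\right) + 5\right)}{41} = - \frac{20 \left(10 \left(1 + 9\right) + 5\right)}{41} = - \frac{20 \left(10 \cdot 10 + 5\right)}{41} = - \frac{20 \left(100 + 5\right)}{41} = \left(- \frac{20}{41}\right) 105 = - \frac{2100}{41}$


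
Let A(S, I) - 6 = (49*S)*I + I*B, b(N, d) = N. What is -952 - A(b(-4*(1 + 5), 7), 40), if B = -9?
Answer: 46442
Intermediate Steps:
A(S, I) = 6 - 9*I + 49*I*S (A(S, I) = 6 + ((49*S)*I + I*(-9)) = 6 + (49*I*S - 9*I) = 6 + (-9*I + 49*I*S) = 6 - 9*I + 49*I*S)
-952 - A(b(-4*(1 + 5), 7), 40) = -952 - (6 - 9*40 + 49*40*(-4*(1 + 5))) = -952 - (6 - 360 + 49*40*(-4*6)) = -952 - (6 - 360 + 49*40*(-24)) = -952 - (6 - 360 - 47040) = -952 - 1*(-47394) = -952 + 47394 = 46442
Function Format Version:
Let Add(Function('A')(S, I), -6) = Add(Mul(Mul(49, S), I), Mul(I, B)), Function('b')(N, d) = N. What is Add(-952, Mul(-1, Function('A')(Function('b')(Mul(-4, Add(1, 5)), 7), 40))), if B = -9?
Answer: 46442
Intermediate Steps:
Function('A')(S, I) = Add(6, Mul(-9, I), Mul(49, I, S)) (Function('A')(S, I) = Add(6, Add(Mul(Mul(49, S), I), Mul(I, -9))) = Add(6, Add(Mul(49, I, S), Mul(-9, I))) = Add(6, Add(Mul(-9, I), Mul(49, I, S))) = Add(6, Mul(-9, I), Mul(49, I, S)))
Add(-952, Mul(-1, Function('A')(Function('b')(Mul(-4, Add(1, 5)), 7), 40))) = Add(-952, Mul(-1, Add(6, Mul(-9, 40), Mul(49, 40, Mul(-4, Add(1, 5)))))) = Add(-952, Mul(-1, Add(6, -360, Mul(49, 40, Mul(-4, 6))))) = Add(-952, Mul(-1, Add(6, -360, Mul(49, 40, -24)))) = Add(-952, Mul(-1, Add(6, -360, -47040))) = Add(-952, Mul(-1, -47394)) = Add(-952, 47394) = 46442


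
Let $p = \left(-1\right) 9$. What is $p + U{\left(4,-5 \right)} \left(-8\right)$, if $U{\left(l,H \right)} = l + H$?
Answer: $-1$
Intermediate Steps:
$U{\left(l,H \right)} = H + l$
$p = -9$
$p + U{\left(4,-5 \right)} \left(-8\right) = -9 + \left(-5 + 4\right) \left(-8\right) = -9 - -8 = -9 + 8 = -1$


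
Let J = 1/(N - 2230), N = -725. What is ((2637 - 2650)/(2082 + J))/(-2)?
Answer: 38415/12304618 ≈ 0.0031220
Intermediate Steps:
J = -1/2955 (J = 1/(-725 - 2230) = 1/(-2955) = -1/2955 ≈ -0.00033841)
((2637 - 2650)/(2082 + J))/(-2) = ((2637 - 2650)/(2082 - 1/2955))/(-2) = -13/6152309/2955*(-½) = -13*2955/6152309*(-½) = -38415/6152309*(-½) = 38415/12304618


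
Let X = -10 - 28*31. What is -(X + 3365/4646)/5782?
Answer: 4075823/26863172 ≈ 0.15173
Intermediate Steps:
X = -878 (X = -10 - 868 = -878)
-(X + 3365/4646)/5782 = -(-878 + 3365/4646)/5782 = -(-4075823)/(4646*5782) = -1*(-4075823/26863172) = 4075823/26863172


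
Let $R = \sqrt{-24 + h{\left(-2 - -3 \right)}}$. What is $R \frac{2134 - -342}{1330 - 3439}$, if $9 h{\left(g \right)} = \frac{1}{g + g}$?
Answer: $- \frac{1238 i \sqrt{862}}{6327} \approx - 5.7448 i$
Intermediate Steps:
$h{\left(g \right)} = \frac{1}{18 g}$ ($h{\left(g \right)} = \frac{1}{9 \left(g + g\right)} = \frac{1}{9 \cdot 2 g} = \frac{\frac{1}{2} \frac{1}{g}}{9} = \frac{1}{18 g}$)
$R = \frac{i \sqrt{862}}{6}$ ($R = \sqrt{-24 + \frac{1}{18 \left(-2 - -3\right)}} = \sqrt{-24 + \frac{1}{18 \left(-2 + 3\right)}} = \sqrt{-24 + \frac{1}{18 \cdot 1}} = \sqrt{-24 + \frac{1}{18} \cdot 1} = \sqrt{-24 + \frac{1}{18}} = \sqrt{- \frac{431}{18}} = \frac{i \sqrt{862}}{6} \approx 4.8933 i$)
$R \frac{2134 - -342}{1330 - 3439} = \frac{i \sqrt{862}}{6} \frac{2134 - -342}{1330 - 3439} = \frac{i \sqrt{862}}{6} \frac{2134 + \left(-8 + 350\right)}{-2109} = \frac{i \sqrt{862}}{6} \left(2134 + 342\right) \left(- \frac{1}{2109}\right) = \frac{i \sqrt{862}}{6} \cdot 2476 \left(- \frac{1}{2109}\right) = \frac{i \sqrt{862}}{6} \left(- \frac{2476}{2109}\right) = - \frac{1238 i \sqrt{862}}{6327}$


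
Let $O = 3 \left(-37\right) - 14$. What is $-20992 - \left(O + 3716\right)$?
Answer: $-24583$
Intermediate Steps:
$O = -125$ ($O = -111 - 14 = -125$)
$-20992 - \left(O + 3716\right) = -20992 - \left(-125 + 3716\right) = -20992 - 3591 = -24583$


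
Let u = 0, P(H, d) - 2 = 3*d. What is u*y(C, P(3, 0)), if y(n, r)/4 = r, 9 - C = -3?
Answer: 0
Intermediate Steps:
P(H, d) = 2 + 3*d
C = 12 (C = 9 - 1*(-3) = 9 + 3 = 12)
y(n, r) = 4*r
u*y(C, P(3, 0)) = 0*(4*(2 + 3*0)) = 0*(4*(2 + 0)) = 0*(4*2) = 0*8 = 0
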